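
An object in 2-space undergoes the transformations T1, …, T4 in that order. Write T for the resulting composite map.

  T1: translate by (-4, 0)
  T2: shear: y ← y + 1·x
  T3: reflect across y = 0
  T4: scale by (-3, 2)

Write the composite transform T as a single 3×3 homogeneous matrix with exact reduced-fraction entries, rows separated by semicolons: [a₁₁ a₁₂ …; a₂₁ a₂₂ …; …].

T = [-3 0 12; -2 -2 8; 0 0 1]

T1 = [1 0 -4; 0 1 0; 0 0 1]
T2·T1 = [1 0 -4; 1 1 -4; 0 0 1]
T3·…·T1 = [1 0 -4; -1 -1 4; 0 0 1]
T4·…·T1 = [-3 0 12; -2 -2 8; 0 0 1]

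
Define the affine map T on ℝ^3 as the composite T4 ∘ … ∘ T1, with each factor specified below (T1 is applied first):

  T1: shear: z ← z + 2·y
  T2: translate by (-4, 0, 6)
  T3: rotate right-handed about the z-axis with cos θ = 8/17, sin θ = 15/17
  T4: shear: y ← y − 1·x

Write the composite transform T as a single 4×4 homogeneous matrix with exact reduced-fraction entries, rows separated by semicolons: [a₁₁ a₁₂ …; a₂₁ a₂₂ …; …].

T1 = [1 0 0 0; 0 1 0 0; 0 2 1 0; 0 0 0 1]
T2·T1 = [1 0 0 -4; 0 1 0 0; 0 2 1 6; 0 0 0 1]
T3·…·T1 = [8/17 -15/17 0 -32/17; 15/17 8/17 0 -60/17; 0 2 1 6; 0 0 0 1]
T4·…·T1 = [8/17 -15/17 0 -32/17; 7/17 23/17 0 -28/17; 0 2 1 6; 0 0 0 1]

T = [8/17 -15/17 0 -32/17; 7/17 23/17 0 -28/17; 0 2 1 6; 0 0 0 1]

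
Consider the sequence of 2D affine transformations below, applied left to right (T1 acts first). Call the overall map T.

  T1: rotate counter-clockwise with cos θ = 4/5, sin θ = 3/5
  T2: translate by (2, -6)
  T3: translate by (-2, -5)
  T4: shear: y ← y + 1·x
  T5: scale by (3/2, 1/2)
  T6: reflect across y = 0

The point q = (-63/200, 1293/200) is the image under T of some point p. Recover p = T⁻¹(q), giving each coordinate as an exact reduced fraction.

p = (-6/5, -5/4)

T1 = [4/5 -3/5 0; 3/5 4/5 0; 0 0 1]
T2·T1 = [4/5 -3/5 2; 3/5 4/5 -6; 0 0 1]
T3·…·T1 = [4/5 -3/5 0; 3/5 4/5 -11; 0 0 1]
T4·…·T1 = [4/5 -3/5 0; 7/5 1/5 -11; 0 0 1]
T5·…·T1 = [6/5 -9/10 0; 7/10 1/10 -11/2; 0 0 1]
T6·…·T1 = [6/5 -9/10 0; -7/10 -1/10 11/2; 0 0 1]
det M = -3/4; M⁻¹ = [2/15 -6/5 33/5; -14/15 -8/5 44/5; 0 0 1]
M⁻¹ · (-63/200, 1293/200)ᵀ = (-6/5, -5/4)ᵀ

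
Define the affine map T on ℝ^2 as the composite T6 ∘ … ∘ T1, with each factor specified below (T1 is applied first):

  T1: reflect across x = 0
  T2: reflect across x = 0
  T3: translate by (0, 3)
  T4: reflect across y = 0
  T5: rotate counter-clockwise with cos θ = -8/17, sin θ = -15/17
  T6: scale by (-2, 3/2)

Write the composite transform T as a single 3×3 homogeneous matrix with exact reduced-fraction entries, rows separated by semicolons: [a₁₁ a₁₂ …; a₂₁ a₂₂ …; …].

T = [16/17 30/17 90/17; -45/34 12/17 36/17; 0 0 1]

T1 = [-1 0 0; 0 1 0; 0 0 1]
T2·T1 = [1 0 0; 0 1 0; 0 0 1]
T3·…·T1 = [1 0 0; 0 1 3; 0 0 1]
T4·…·T1 = [1 0 0; 0 -1 -3; 0 0 1]
T5·…·T1 = [-8/17 -15/17 -45/17; -15/17 8/17 24/17; 0 0 1]
T6·…·T1 = [16/17 30/17 90/17; -45/34 12/17 36/17; 0 0 1]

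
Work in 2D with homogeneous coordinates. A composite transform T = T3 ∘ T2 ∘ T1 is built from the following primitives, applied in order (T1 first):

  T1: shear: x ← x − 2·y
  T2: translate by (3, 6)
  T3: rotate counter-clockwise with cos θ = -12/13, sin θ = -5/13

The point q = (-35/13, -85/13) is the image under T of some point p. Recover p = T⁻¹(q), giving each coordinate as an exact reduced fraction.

T1 = [1 -2 0; 0 1 0; 0 0 1]
T2·T1 = [1 -2 3; 0 1 6; 0 0 1]
T3·…·T1 = [-12/13 29/13 -6/13; -5/13 -2/13 -87/13; 0 0 1]
det M = 1; M⁻¹ = [-2/13 -29/13 -15; 5/13 -12/13 -6; 0 0 1]
M⁻¹ · (-35/13, -85/13)ᵀ = (0, -1)ᵀ

p = (0, -1)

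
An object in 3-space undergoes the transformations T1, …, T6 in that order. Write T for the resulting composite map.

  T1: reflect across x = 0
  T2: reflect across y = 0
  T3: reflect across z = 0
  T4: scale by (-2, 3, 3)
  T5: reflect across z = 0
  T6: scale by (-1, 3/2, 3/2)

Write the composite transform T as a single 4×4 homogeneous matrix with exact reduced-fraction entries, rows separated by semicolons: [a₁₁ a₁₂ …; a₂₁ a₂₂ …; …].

T = [-2 0 0 0; 0 -9/2 0 0; 0 0 9/2 0; 0 0 0 1]

T1 = [-1 0 0 0; 0 1 0 0; 0 0 1 0; 0 0 0 1]
T2·T1 = [-1 0 0 0; 0 -1 0 0; 0 0 1 0; 0 0 0 1]
T3·…·T1 = [-1 0 0 0; 0 -1 0 0; 0 0 -1 0; 0 0 0 1]
T4·…·T1 = [2 0 0 0; 0 -3 0 0; 0 0 -3 0; 0 0 0 1]
T5·…·T1 = [2 0 0 0; 0 -3 0 0; 0 0 3 0; 0 0 0 1]
T6·…·T1 = [-2 0 0 0; 0 -9/2 0 0; 0 0 9/2 0; 0 0 0 1]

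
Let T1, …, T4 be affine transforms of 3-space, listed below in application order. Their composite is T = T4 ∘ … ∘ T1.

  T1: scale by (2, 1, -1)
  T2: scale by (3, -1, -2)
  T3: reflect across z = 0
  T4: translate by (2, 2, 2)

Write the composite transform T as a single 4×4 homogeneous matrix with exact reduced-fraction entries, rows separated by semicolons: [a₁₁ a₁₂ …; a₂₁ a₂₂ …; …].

T = [6 0 0 2; 0 -1 0 2; 0 0 -2 2; 0 0 0 1]

T1 = [2 0 0 0; 0 1 0 0; 0 0 -1 0; 0 0 0 1]
T2·T1 = [6 0 0 0; 0 -1 0 0; 0 0 2 0; 0 0 0 1]
T3·…·T1 = [6 0 0 0; 0 -1 0 0; 0 0 -2 0; 0 0 0 1]
T4·…·T1 = [6 0 0 2; 0 -1 0 2; 0 0 -2 2; 0 0 0 1]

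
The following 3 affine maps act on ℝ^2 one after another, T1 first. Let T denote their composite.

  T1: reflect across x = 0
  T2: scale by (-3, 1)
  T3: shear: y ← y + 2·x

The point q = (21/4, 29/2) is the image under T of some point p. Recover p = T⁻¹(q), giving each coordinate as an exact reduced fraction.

T1 = [-1 0 0; 0 1 0; 0 0 1]
T2·T1 = [3 0 0; 0 1 0; 0 0 1]
T3·…·T1 = [3 0 0; 6 1 0; 0 0 1]
det M = 3; M⁻¹ = [1/3 0 0; -2 1 0; 0 0 1]
M⁻¹ · (21/4, 29/2)ᵀ = (7/4, 4)ᵀ

p = (7/4, 4)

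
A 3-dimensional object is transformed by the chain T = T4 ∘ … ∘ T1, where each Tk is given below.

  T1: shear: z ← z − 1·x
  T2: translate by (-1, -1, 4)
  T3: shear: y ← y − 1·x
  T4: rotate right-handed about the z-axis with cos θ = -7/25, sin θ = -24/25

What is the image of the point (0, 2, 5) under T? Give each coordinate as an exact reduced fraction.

T1 shear: z ← z − 1·x: (0, 2, 5) → (0, 2, 5)
T2 translate by (-1, -1, 4): (0, 2, 5) → (-1, 1, 9)
T3 shear: y ← y − 1·x: (-1, 1, 9) → (-1, 2, 9)
T4 rotate right-handed about the z-axis with cos θ = -7/25, sin θ = -24/25: (-1, 2, 9) → (11/5, 2/5, 9)

T(p) = (11/5, 2/5, 9)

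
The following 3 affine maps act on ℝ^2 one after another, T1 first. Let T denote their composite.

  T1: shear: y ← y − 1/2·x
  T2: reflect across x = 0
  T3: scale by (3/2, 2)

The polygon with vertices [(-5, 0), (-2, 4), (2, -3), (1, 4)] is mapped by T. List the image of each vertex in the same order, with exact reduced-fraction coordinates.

image vertices: (15/2, 5), (3, 10), (-3, -8), (-3/2, 7)

T1 shear: y ← y − 1/2·x: (-5, 0) → (-5, 5/2); (-2, 4) → (-2, 5); (2, -3) → (2, -4); (1, 4) → (1, 7/2)
T2 reflect across x = 0: (-5, 5/2) → (5, 5/2); (-2, 5) → (2, 5); (2, -4) → (-2, -4); (1, 7/2) → (-1, 7/2)
T3 scale by (3/2, 2): (5, 5/2) → (15/2, 5); (2, 5) → (3, 10); (-2, -4) → (-3, -8); (-1, 7/2) → (-3/2, 7)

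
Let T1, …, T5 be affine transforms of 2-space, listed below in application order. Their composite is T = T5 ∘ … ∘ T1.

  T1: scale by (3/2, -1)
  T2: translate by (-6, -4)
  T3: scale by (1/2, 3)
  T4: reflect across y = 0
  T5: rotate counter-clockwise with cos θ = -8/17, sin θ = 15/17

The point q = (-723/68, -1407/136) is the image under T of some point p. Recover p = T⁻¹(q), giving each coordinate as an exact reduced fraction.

T1 = [3/2 0 0; 0 -1 0; 0 0 1]
T2·T1 = [3/2 0 -6; 0 -1 -4; 0 0 1]
T3·…·T1 = [3/4 0 -3; 0 -3 -12; 0 0 1]
T4·…·T1 = [3/4 0 -3; 0 3 12; 0 0 1]
T5·…·T1 = [-6/17 -45/17 -156/17; 45/68 -24/17 -141/17; 0 0 1]
det M = 9/4; M⁻¹ = [-32/51 20/17 4; -5/17 -8/51 -4; 0 0 1]
M⁻¹ · (-723/68, -1407/136)ᵀ = (-3/2, 3/4)ᵀ

p = (-3/2, 3/4)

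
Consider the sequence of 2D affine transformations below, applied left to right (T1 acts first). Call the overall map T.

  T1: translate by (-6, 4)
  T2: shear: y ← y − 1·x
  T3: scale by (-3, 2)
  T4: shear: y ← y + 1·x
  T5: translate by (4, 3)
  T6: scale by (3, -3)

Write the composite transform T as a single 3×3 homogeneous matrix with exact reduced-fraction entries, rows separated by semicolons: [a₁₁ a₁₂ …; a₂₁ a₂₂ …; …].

T = [-9 0 66; 15 -6 -123; 0 0 1]

T1 = [1 0 -6; 0 1 4; 0 0 1]
T2·T1 = [1 0 -6; -1 1 10; 0 0 1]
T3·…·T1 = [-3 0 18; -2 2 20; 0 0 1]
T4·…·T1 = [-3 0 18; -5 2 38; 0 0 1]
T5·…·T1 = [-3 0 22; -5 2 41; 0 0 1]
T6·…·T1 = [-9 0 66; 15 -6 -123; 0 0 1]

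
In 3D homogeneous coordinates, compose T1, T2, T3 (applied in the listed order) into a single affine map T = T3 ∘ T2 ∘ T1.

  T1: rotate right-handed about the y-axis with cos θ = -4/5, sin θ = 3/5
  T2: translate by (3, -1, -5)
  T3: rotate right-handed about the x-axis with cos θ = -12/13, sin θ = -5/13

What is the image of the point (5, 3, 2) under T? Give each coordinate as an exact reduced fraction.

T(p) = (1/5, -72/13, 526/65)

T1 rotate right-handed about the y-axis with cos θ = -4/5, sin θ = 3/5: (5, 3, 2) → (-14/5, 3, -23/5)
T2 translate by (3, -1, -5): (-14/5, 3, -23/5) → (1/5, 2, -48/5)
T3 rotate right-handed about the x-axis with cos θ = -12/13, sin θ = -5/13: (1/5, 2, -48/5) → (1/5, -72/13, 526/65)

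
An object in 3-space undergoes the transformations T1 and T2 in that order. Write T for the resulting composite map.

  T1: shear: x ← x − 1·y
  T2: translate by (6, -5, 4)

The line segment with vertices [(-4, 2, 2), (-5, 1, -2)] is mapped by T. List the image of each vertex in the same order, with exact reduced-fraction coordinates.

T1 shear: x ← x − 1·y: (-4, 2, 2) → (-6, 2, 2); (-5, 1, -2) → (-6, 1, -2)
T2 translate by (6, -5, 4): (-6, 2, 2) → (0, -3, 6); (-6, 1, -2) → (0, -4, 2)

image vertices: (0, -3, 6), (0, -4, 2)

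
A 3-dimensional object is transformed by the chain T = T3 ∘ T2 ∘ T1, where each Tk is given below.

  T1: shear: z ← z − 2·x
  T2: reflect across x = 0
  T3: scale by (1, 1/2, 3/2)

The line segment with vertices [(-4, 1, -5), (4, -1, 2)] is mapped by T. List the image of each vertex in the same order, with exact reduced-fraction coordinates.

T1 shear: z ← z − 2·x: (-4, 1, -5) → (-4, 1, 3); (4, -1, 2) → (4, -1, -6)
T2 reflect across x = 0: (-4, 1, 3) → (4, 1, 3); (4, -1, -6) → (-4, -1, -6)
T3 scale by (1, 1/2, 3/2): (4, 1, 3) → (4, 1/2, 9/2); (-4, -1, -6) → (-4, -1/2, -9)

image vertices: (4, 1/2, 9/2), (-4, -1/2, -9)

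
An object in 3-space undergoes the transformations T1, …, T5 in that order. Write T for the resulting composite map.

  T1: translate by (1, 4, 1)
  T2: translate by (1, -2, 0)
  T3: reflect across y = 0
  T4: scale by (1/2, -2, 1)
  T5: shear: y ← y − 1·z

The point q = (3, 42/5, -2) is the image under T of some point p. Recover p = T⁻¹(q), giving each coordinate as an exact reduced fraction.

T1 = [1 0 0 1; 0 1 0 4; 0 0 1 1; 0 0 0 1]
T2·T1 = [1 0 0 2; 0 1 0 2; 0 0 1 1; 0 0 0 1]
T3·…·T1 = [1 0 0 2; 0 -1 0 -2; 0 0 1 1; 0 0 0 1]
T4·…·T1 = [1/2 0 0 1; 0 2 0 4; 0 0 1 1; 0 0 0 1]
T5·…·T1 = [1/2 0 0 1; 0 2 -1 3; 0 0 1 1; 0 0 0 1]
det M = 1; M⁻¹ = [2 0 0 -2; 0 1/2 1/2 -2; 0 0 1 -1; 0 0 0 1]
M⁻¹ · (3, 42/5, -2)ᵀ = (4, 6/5, -3)ᵀ

p = (4, 6/5, -3)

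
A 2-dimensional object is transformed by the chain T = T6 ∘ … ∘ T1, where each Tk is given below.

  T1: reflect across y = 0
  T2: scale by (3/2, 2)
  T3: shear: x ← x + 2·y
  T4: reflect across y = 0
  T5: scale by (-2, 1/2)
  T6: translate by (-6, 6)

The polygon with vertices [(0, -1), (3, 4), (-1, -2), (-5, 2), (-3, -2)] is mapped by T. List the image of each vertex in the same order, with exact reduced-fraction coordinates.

T1 reflect across y = 0: (0, -1) → (0, 1); (3, 4) → (3, -4); (-1, -2) → (-1, 2); (-5, 2) → (-5, -2); (-3, -2) → (-3, 2)
T2 scale by (3/2, 2): (0, 1) → (0, 2); (3, -4) → (9/2, -8); (-1, 2) → (-3/2, 4); (-5, -2) → (-15/2, -4); (-3, 2) → (-9/2, 4)
T3 shear: x ← x + 2·y: (0, 2) → (4, 2); (9/2, -8) → (-23/2, -8); (-3/2, 4) → (13/2, 4); (-15/2, -4) → (-31/2, -4); (-9/2, 4) → (7/2, 4)
T4 reflect across y = 0: (4, 2) → (4, -2); (-23/2, -8) → (-23/2, 8); (13/2, 4) → (13/2, -4); (-31/2, -4) → (-31/2, 4); (7/2, 4) → (7/2, -4)
T5 scale by (-2, 1/2): (4, -2) → (-8, -1); (-23/2, 8) → (23, 4); (13/2, -4) → (-13, -2); (-31/2, 4) → (31, 2); (7/2, -4) → (-7, -2)
T6 translate by (-6, 6): (-8, -1) → (-14, 5); (23, 4) → (17, 10); (-13, -2) → (-19, 4); (31, 2) → (25, 8); (-7, -2) → (-13, 4)

image vertices: (-14, 5), (17, 10), (-19, 4), (25, 8), (-13, 4)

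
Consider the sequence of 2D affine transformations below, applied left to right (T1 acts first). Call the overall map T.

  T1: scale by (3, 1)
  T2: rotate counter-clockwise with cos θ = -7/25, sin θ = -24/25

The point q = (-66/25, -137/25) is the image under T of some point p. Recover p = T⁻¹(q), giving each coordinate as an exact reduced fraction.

p = (2, -1)

T1 = [3 0 0; 0 1 0; 0 0 1]
T2·T1 = [-21/25 24/25 0; -72/25 -7/25 0; 0 0 1]
det M = 3; M⁻¹ = [-7/75 -8/25 0; 24/25 -7/25 0; 0 0 1]
M⁻¹ · (-66/25, -137/25)ᵀ = (2, -1)ᵀ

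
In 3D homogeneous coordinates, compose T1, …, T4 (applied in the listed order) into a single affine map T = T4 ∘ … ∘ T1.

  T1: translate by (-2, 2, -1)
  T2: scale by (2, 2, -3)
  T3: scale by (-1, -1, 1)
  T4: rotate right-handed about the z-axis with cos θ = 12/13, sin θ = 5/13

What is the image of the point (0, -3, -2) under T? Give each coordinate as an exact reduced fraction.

T(p) = (38/13, 44/13, 9)

T1 translate by (-2, 2, -1): (0, -3, -2) → (-2, -1, -3)
T2 scale by (2, 2, -3): (-2, -1, -3) → (-4, -2, 9)
T3 scale by (-1, -1, 1): (-4, -2, 9) → (4, 2, 9)
T4 rotate right-handed about the z-axis with cos θ = 12/13, sin θ = 5/13: (4, 2, 9) → (38/13, 44/13, 9)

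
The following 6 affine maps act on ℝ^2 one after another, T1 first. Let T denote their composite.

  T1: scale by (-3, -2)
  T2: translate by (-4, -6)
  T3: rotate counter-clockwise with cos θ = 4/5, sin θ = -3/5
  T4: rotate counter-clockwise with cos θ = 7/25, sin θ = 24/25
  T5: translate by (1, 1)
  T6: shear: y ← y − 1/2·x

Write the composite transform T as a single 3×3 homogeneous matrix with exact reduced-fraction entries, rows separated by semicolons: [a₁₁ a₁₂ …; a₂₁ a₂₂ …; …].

T1 = [-3 0 0; 0 -2 0; 0 0 1]
T2·T1 = [-3 0 -4; 0 -2 -6; 0 0 1]
T3·…·T1 = [-12/5 -6/5 -34/5; 9/5 -8/5 -12/5; 0 0 1]
T4·…·T1 = [-12/5 6/5 2/5; -9/5 -8/5 -36/5; 0 0 1]
T5·…·T1 = [-12/5 6/5 7/5; -9/5 -8/5 -31/5; 0 0 1]
T6·…·T1 = [-12/5 6/5 7/5; -3/5 -11/5 -69/10; 0 0 1]

T = [-12/5 6/5 7/5; -3/5 -11/5 -69/10; 0 0 1]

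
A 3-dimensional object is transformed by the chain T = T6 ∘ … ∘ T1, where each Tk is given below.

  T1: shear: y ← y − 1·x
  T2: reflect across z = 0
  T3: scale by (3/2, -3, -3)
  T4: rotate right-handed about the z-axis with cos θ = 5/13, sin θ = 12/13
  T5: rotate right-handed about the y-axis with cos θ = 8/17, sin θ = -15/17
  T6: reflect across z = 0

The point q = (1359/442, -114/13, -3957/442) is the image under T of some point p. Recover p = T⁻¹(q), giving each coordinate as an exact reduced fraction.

T1 = [1 0 0 0; -1 1 0 0; 0 0 1 0; 0 0 0 1]
T2·T1 = [1 0 0 0; -1 1 0 0; 0 0 -1 0; 0 0 0 1]
T3·…·T1 = [3/2 0 0 0; 3 -3 0 0; 0 0 3 0; 0 0 0 1]
T4·…·T1 = [-57/26 36/13 0 0; 33/13 -15/13 0 0; 0 0 3 0; 0 0 0 1]
T5·…·T1 = [-228/221 288/221 -45/17 0; 33/13 -15/13 0 0; -855/442 540/221 24/17 0; 0 0 0 1]
T6·…·T1 = [-228/221 288/221 -45/17 0; 33/13 -15/13 0 0; 855/442 -540/221 -24/17 0; 0 0 0 1]
det M = 27/2; M⁻¹ = [80/663 8/13 -50/221 0; 176/663 19/39 -110/221 0; -5/17 0 -8/51 0; 0 0 0 1]
M⁻¹ · (1359/442, -114/13, -3957/442)ᵀ = (-3, 1, 1/2)ᵀ

p = (-3, 1, 1/2)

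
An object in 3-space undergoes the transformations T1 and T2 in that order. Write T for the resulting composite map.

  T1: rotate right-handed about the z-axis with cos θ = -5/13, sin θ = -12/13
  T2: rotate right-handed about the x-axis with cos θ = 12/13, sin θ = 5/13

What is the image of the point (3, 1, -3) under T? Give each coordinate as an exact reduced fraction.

T(p) = (-3/13, -297/169, -673/169)

T1 rotate right-handed about the z-axis with cos θ = -5/13, sin θ = -12/13: (3, 1, -3) → (-3/13, -41/13, -3)
T2 rotate right-handed about the x-axis with cos θ = 12/13, sin θ = 5/13: (-3/13, -41/13, -3) → (-3/13, -297/169, -673/169)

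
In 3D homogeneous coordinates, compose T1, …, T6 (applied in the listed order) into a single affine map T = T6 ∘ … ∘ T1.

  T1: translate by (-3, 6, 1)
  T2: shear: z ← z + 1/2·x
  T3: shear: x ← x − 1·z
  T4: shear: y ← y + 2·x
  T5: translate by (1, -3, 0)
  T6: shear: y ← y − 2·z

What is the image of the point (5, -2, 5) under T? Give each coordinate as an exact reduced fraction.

T(p) = (-4, -23, 7)

T1 translate by (-3, 6, 1): (5, -2, 5) → (2, 4, 6)
T2 shear: z ← z + 1/2·x: (2, 4, 6) → (2, 4, 7)
T3 shear: x ← x − 1·z: (2, 4, 7) → (-5, 4, 7)
T4 shear: y ← y + 2·x: (-5, 4, 7) → (-5, -6, 7)
T5 translate by (1, -3, 0): (-5, -6, 7) → (-4, -9, 7)
T6 shear: y ← y − 2·z: (-4, -9, 7) → (-4, -23, 7)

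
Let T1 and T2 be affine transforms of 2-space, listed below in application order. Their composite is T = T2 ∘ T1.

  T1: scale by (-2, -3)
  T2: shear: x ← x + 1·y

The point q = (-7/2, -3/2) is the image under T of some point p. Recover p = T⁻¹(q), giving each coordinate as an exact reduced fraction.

p = (1, 1/2)

T1 = [-2 0 0; 0 -3 0; 0 0 1]
T2·T1 = [-2 -3 0; 0 -3 0; 0 0 1]
det M = 6; M⁻¹ = [-1/2 1/2 0; 0 -1/3 0; 0 0 1]
M⁻¹ · (-7/2, -3/2)ᵀ = (1, 1/2)ᵀ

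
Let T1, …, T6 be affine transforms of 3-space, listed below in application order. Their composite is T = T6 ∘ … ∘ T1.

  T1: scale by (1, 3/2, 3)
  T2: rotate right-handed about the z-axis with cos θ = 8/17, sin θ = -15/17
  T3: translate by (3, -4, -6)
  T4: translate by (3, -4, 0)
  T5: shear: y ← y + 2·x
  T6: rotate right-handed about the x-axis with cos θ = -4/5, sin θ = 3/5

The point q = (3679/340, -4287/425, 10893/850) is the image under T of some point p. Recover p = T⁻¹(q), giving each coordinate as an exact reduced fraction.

p = (2/5, 7/2, 3/5)

T1 = [1 0 0 0; 0 3/2 0 0; 0 0 3 0; 0 0 0 1]
T2·T1 = [8/17 45/34 0 0; -15/17 12/17 0 0; 0 0 3 0; 0 0 0 1]
T3·…·T1 = [8/17 45/34 0 3; -15/17 12/17 0 -4; 0 0 3 -6; 0 0 0 1]
T4·…·T1 = [8/17 45/34 0 6; -15/17 12/17 0 -8; 0 0 3 -6; 0 0 0 1]
T5·…·T1 = [8/17 45/34 0 6; 1/17 57/17 0 4; 0 0 3 -6; 0 0 0 1]
T6·…·T1 = [8/17 45/34 0 6; -4/85 -228/85 -9/5 2/5; 3/85 171/85 -12/5 36/5; 0 0 0 1]
det M = 9/2; M⁻¹ = [38/17 12/17 -9/17 -168/17; -2/51 -64/255 16/85 -52/51; 0 -1/5 -4/15 2; 0 0 0 1]
M⁻¹ · (3679/340, -4287/425, 10893/850)ᵀ = (2/5, 7/2, 3/5)ᵀ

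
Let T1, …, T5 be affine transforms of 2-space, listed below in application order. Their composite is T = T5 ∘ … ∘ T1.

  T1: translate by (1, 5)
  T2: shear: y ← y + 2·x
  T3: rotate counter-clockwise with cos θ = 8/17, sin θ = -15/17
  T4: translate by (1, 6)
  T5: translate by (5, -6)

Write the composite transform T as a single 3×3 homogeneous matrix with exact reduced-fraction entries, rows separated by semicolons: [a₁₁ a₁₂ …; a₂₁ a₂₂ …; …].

T1 = [1 0 1; 0 1 5; 0 0 1]
T2·T1 = [1 0 1; 2 1 7; 0 0 1]
T3·…·T1 = [38/17 15/17 113/17; 1/17 8/17 41/17; 0 0 1]
T4·…·T1 = [38/17 15/17 130/17; 1/17 8/17 143/17; 0 0 1]
T5·…·T1 = [38/17 15/17 215/17; 1/17 8/17 41/17; 0 0 1]

T = [38/17 15/17 215/17; 1/17 8/17 41/17; 0 0 1]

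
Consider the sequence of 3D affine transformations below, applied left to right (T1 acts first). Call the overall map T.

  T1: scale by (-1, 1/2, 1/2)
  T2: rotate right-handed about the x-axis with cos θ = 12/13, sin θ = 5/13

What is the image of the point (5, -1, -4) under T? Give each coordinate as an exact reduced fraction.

T1 scale by (-1, 1/2, 1/2): (5, -1, -4) → (-5, -1/2, -2)
T2 rotate right-handed about the x-axis with cos θ = 12/13, sin θ = 5/13: (-5, -1/2, -2) → (-5, 4/13, -53/26)

T(p) = (-5, 4/13, -53/26)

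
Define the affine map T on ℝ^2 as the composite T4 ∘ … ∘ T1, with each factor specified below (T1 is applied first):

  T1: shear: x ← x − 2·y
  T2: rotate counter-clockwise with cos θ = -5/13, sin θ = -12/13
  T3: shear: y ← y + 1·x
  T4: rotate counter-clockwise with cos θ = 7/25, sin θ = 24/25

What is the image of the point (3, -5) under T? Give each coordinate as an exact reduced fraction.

T(p) = (5269/325, -4792/325)

T1 shear: x ← x − 2·y: (3, -5) → (13, -5)
T2 rotate counter-clockwise with cos θ = -5/13, sin θ = -12/13: (13, -5) → (-125/13, -131/13)
T3 shear: y ← y + 1·x: (-125/13, -131/13) → (-125/13, -256/13)
T4 rotate counter-clockwise with cos θ = 7/25, sin θ = 24/25: (-125/13, -256/13) → (5269/325, -4792/325)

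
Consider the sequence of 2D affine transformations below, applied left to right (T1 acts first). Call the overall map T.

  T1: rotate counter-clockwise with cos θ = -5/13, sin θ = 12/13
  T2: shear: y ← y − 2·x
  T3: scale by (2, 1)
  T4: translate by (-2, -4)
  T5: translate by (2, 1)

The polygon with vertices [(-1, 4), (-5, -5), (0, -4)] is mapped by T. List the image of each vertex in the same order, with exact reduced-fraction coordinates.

T1 rotate counter-clockwise with cos θ = -5/13, sin θ = 12/13: (-1, 4) → (-43/13, -32/13); (-5, -5) → (85/13, -35/13); (0, -4) → (48/13, 20/13)
T2 shear: y ← y − 2·x: (-43/13, -32/13) → (-43/13, 54/13); (85/13, -35/13) → (85/13, -205/13); (48/13, 20/13) → (48/13, -76/13)
T3 scale by (2, 1): (-43/13, 54/13) → (-86/13, 54/13); (85/13, -205/13) → (170/13, -205/13); (48/13, -76/13) → (96/13, -76/13)
T4 translate by (-2, -4): (-86/13, 54/13) → (-112/13, 2/13); (170/13, -205/13) → (144/13, -257/13); (96/13, -76/13) → (70/13, -128/13)
T5 translate by (2, 1): (-112/13, 2/13) → (-86/13, 15/13); (144/13, -257/13) → (170/13, -244/13); (70/13, -128/13) → (96/13, -115/13)

image vertices: (-86/13, 15/13), (170/13, -244/13), (96/13, -115/13)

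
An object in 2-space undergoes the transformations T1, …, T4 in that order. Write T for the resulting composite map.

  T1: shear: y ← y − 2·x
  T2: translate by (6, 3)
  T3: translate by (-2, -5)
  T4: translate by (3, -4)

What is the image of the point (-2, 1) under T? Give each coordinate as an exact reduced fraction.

T1 shear: y ← y − 2·x: (-2, 1) → (-2, 5)
T2 translate by (6, 3): (-2, 5) → (4, 8)
T3 translate by (-2, -5): (4, 8) → (2, 3)
T4 translate by (3, -4): (2, 3) → (5, -1)

T(p) = (5, -1)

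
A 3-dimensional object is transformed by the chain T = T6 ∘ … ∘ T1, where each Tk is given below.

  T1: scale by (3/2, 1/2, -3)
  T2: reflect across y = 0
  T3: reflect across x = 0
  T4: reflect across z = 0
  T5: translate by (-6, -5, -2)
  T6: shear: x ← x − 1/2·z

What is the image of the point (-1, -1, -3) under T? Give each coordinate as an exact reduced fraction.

T(p) = (1, -9/2, -11)

T1 scale by (3/2, 1/2, -3): (-1, -1, -3) → (-3/2, -1/2, 9)
T2 reflect across y = 0: (-3/2, -1/2, 9) → (-3/2, 1/2, 9)
T3 reflect across x = 0: (-3/2, 1/2, 9) → (3/2, 1/2, 9)
T4 reflect across z = 0: (3/2, 1/2, 9) → (3/2, 1/2, -9)
T5 translate by (-6, -5, -2): (3/2, 1/2, -9) → (-9/2, -9/2, -11)
T6 shear: x ← x − 1/2·z: (-9/2, -9/2, -11) → (1, -9/2, -11)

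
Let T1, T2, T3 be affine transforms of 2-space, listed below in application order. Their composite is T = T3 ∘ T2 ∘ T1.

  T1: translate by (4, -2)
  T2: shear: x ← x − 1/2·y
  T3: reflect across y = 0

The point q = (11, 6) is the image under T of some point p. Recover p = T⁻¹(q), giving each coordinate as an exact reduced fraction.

p = (4, -4)

T1 = [1 0 4; 0 1 -2; 0 0 1]
T2·T1 = [1 -1/2 5; 0 1 -2; 0 0 1]
T3·…·T1 = [1 -1/2 5; 0 -1 2; 0 0 1]
det M = -1; M⁻¹ = [1 -1/2 -4; 0 -1 2; 0 0 1]
M⁻¹ · (11, 6)ᵀ = (4, -4)ᵀ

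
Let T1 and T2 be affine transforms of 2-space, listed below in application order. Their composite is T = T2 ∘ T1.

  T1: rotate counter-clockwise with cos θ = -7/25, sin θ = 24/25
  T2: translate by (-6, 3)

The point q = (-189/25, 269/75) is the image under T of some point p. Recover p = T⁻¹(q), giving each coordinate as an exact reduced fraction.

p = (1, 4/3)

T1 = [-7/25 -24/25 0; 24/25 -7/25 0; 0 0 1]
T2·T1 = [-7/25 -24/25 -6; 24/25 -7/25 3; 0 0 1]
det M = 1; M⁻¹ = [-7/25 24/25 -114/25; -24/25 -7/25 -123/25; 0 0 1]
M⁻¹ · (-189/25, 269/75)ᵀ = (1, 4/3)ᵀ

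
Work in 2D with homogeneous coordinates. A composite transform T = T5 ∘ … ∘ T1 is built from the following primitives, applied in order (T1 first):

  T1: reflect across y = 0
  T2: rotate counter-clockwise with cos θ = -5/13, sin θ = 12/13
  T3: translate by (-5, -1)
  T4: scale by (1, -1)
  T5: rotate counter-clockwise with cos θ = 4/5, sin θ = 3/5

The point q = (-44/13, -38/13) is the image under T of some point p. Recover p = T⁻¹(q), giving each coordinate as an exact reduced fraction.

T1 = [1 0 0; 0 -1 0; 0 0 1]
T2·T1 = [-5/13 12/13 0; 12/13 5/13 0; 0 0 1]
T3·…·T1 = [-5/13 12/13 -5; 12/13 5/13 -1; 0 0 1]
T4·…·T1 = [-5/13 12/13 -5; -12/13 -5/13 1; 0 0 1]
T5·…·T1 = [16/65 63/65 -23/5; -63/65 16/65 -11/5; 0 0 1]
det M = 1; M⁻¹ = [16/65 -63/65 -1; 63/65 16/65 5; 0 0 1]
M⁻¹ · (-44/13, -38/13)ᵀ = (1, 1)ᵀ

p = (1, 1)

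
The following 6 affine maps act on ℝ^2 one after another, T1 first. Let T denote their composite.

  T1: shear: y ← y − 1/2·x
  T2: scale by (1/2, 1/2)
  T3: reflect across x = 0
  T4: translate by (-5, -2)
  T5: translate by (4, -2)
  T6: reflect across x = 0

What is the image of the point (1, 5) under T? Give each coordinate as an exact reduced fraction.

T(p) = (3/2, -7/4)

T1 shear: y ← y − 1/2·x: (1, 5) → (1, 9/2)
T2 scale by (1/2, 1/2): (1, 9/2) → (1/2, 9/4)
T3 reflect across x = 0: (1/2, 9/4) → (-1/2, 9/4)
T4 translate by (-5, -2): (-1/2, 9/4) → (-11/2, 1/4)
T5 translate by (4, -2): (-11/2, 1/4) → (-3/2, -7/4)
T6 reflect across x = 0: (-3/2, -7/4) → (3/2, -7/4)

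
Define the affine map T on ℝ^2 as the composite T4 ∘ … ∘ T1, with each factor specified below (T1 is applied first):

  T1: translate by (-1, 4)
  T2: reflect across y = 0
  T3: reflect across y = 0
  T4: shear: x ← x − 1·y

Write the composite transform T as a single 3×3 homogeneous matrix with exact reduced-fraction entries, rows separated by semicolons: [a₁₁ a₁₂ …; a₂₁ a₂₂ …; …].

T1 = [1 0 -1; 0 1 4; 0 0 1]
T2·T1 = [1 0 -1; 0 -1 -4; 0 0 1]
T3·…·T1 = [1 0 -1; 0 1 4; 0 0 1]
T4·…·T1 = [1 -1 -5; 0 1 4; 0 0 1]

T = [1 -1 -5; 0 1 4; 0 0 1]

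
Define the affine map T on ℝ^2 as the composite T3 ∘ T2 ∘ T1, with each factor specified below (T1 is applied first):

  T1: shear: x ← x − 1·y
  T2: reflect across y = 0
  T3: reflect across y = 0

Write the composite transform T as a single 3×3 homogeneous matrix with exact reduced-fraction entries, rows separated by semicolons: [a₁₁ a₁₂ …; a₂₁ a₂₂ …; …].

T = [1 -1 0; 0 1 0; 0 0 1]

T1 = [1 -1 0; 0 1 0; 0 0 1]
T2·T1 = [1 -1 0; 0 -1 0; 0 0 1]
T3·…·T1 = [1 -1 0; 0 1 0; 0 0 1]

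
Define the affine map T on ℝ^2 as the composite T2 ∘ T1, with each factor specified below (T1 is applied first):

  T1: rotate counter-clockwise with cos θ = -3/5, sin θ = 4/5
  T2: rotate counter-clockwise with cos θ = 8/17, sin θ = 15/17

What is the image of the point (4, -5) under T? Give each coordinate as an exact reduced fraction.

T1 rotate counter-clockwise with cos θ = -3/5, sin θ = 4/5: (4, -5) → (8/5, 31/5)
T2 rotate counter-clockwise with cos θ = 8/17, sin θ = 15/17: (8/5, 31/5) → (-401/85, 368/85)

T(p) = (-401/85, 368/85)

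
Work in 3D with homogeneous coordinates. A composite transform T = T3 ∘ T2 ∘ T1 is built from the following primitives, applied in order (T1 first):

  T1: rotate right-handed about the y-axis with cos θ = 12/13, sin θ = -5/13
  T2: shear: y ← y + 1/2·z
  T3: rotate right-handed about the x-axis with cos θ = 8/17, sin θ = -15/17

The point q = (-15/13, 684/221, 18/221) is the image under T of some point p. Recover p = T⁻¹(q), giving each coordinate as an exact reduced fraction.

p = (0, 0, 3)

T1 = [12/13 0 -5/13 0; 0 1 0 0; 5/13 0 12/13 0; 0 0 0 1]
T2·T1 = [12/13 0 -5/13 0; 5/26 1 6/13 0; 5/13 0 12/13 0; 0 0 0 1]
T3·…·T1 = [12/13 0 -5/13 0; 95/221 8/17 228/221 0; 5/442 -15/17 6/221 0; 0 0 0 1]
det M = 1; M⁻¹ = [12/13 75/221 40/221 0; 0 1/34 -19/17 0; -5/13 180/221 96/221 0; 0 0 0 1]
M⁻¹ · (-15/13, 684/221, 18/221)ᵀ = (0, 0, 3)ᵀ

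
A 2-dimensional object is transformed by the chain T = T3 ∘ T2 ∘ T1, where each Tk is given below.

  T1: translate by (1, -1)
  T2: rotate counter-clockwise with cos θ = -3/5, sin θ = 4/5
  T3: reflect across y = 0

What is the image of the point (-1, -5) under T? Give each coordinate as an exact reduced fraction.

T1 translate by (1, -1): (-1, -5) → (0, -6)
T2 rotate counter-clockwise with cos θ = -3/5, sin θ = 4/5: (0, -6) → (24/5, 18/5)
T3 reflect across y = 0: (24/5, 18/5) → (24/5, -18/5)

T(p) = (24/5, -18/5)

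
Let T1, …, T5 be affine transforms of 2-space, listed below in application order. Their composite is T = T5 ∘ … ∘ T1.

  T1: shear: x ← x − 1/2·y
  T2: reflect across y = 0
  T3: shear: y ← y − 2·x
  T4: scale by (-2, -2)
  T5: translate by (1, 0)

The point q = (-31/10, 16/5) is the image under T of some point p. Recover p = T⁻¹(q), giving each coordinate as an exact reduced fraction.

p = (4/5, -5/2)

T1 = [1 -1/2 0; 0 1 0; 0 0 1]
T2·T1 = [1 -1/2 0; 0 -1 0; 0 0 1]
T3·…·T1 = [1 -1/2 0; -2 0 0; 0 0 1]
T4·…·T1 = [-2 1 0; 4 0 0; 0 0 1]
T5·…·T1 = [-2 1 1; 4 0 0; 0 0 1]
det M = -4; M⁻¹ = [0 1/4 0; 1 1/2 -1; 0 0 1]
M⁻¹ · (-31/10, 16/5)ᵀ = (4/5, -5/2)ᵀ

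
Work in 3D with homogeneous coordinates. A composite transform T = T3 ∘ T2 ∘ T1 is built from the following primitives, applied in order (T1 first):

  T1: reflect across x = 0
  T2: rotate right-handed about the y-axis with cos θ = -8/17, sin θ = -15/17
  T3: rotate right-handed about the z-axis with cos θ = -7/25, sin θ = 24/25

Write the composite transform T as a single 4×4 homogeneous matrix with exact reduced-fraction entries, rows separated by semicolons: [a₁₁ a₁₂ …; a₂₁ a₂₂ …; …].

T1 = [-1 0 0 0; 0 1 0 0; 0 0 1 0; 0 0 0 1]
T2·T1 = [8/17 0 -15/17 0; 0 1 0 0; -15/17 0 -8/17 0; 0 0 0 1]
T3·…·T1 = [-56/425 -24/25 21/85 0; 192/425 -7/25 -72/85 0; -15/17 0 -8/17 0; 0 0 0 1]

T = [-56/425 -24/25 21/85 0; 192/425 -7/25 -72/85 0; -15/17 0 -8/17 0; 0 0 0 1]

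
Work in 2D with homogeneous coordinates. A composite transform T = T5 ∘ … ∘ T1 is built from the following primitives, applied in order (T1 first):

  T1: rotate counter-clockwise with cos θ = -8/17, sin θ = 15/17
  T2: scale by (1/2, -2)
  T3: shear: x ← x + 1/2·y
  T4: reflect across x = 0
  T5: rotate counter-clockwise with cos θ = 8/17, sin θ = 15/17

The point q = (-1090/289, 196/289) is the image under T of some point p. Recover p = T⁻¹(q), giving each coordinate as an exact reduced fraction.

p = (-1, 2)

T1 = [-8/17 -15/17 0; 15/17 -8/17 0; 0 0 1]
T2·T1 = [-4/17 -15/34 0; -30/17 16/17 0; 0 0 1]
T3·…·T1 = [-19/17 1/34 0; -30/17 16/17 0; 0 0 1]
T4·…·T1 = [19/17 -1/34 0; -30/17 16/17 0; 0 0 1]
T5·…·T1 = [602/289 -244/289 0; 45/289 241/578 0; 0 0 1]
det M = 1; M⁻¹ = [241/578 244/289 0; -45/289 602/289 0; 0 0 1]
M⁻¹ · (-1090/289, 196/289)ᵀ = (-1, 2)ᵀ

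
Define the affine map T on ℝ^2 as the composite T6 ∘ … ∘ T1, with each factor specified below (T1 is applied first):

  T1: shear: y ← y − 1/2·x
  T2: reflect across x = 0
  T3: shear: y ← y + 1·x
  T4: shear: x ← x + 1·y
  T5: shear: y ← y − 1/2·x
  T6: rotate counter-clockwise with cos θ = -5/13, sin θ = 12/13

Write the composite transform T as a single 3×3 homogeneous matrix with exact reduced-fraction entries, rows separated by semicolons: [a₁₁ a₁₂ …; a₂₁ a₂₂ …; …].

T1 = [1 0 0; -1/2 1 0; 0 0 1]
T2·T1 = [-1 0 0; -1/2 1 0; 0 0 1]
T3·…·T1 = [-1 0 0; -3/2 1 0; 0 0 1]
T4·…·T1 = [-5/2 1 0; -3/2 1 0; 0 0 1]
T5·…·T1 = [-5/2 1 0; -1/4 1/2 0; 0 0 1]
T6·…·T1 = [31/26 -11/13 0; -115/52 19/26 0; 0 0 1]

T = [31/26 -11/13 0; -115/52 19/26 0; 0 0 1]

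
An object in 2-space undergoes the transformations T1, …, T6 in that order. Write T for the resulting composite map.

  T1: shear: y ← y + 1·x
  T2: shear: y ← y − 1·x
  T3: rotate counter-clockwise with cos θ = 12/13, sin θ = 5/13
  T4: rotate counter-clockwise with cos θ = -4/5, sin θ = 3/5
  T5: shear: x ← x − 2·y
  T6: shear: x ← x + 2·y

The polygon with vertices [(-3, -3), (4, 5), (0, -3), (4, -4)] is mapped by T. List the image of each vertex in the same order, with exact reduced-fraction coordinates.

image vertices: (237/65, 141/65), (-332/65, -251/65), (48/65, 189/65), (-188/65, 316/65)

T1 shear: y ← y + 1·x: (-3, -3) → (-3, -6); (4, 5) → (4, 9); (0, -3) → (0, -3); (4, -4) → (4, 0)
T2 shear: y ← y − 1·x: (-3, -6) → (-3, -3); (4, 9) → (4, 5); (0, -3) → (0, -3); (4, 0) → (4, -4)
T3 rotate counter-clockwise with cos θ = 12/13, sin θ = 5/13: (-3, -3) → (-21/13, -51/13); (4, 5) → (23/13, 80/13); (0, -3) → (15/13, -36/13); (4, -4) → (68/13, -28/13)
T4 rotate counter-clockwise with cos θ = -4/5, sin θ = 3/5: (-21/13, -51/13) → (237/65, 141/65); (23/13, 80/13) → (-332/65, -251/65); (15/13, -36/13) → (48/65, 189/65); (68/13, -28/13) → (-188/65, 316/65)
T5 shear: x ← x − 2·y: (237/65, 141/65) → (-9/13, 141/65); (-332/65, -251/65) → (34/13, -251/65); (48/65, 189/65) → (-66/13, 189/65); (-188/65, 316/65) → (-164/13, 316/65)
T6 shear: x ← x + 2·y: (-9/13, 141/65) → (237/65, 141/65); (34/13, -251/65) → (-332/65, -251/65); (-66/13, 189/65) → (48/65, 189/65); (-164/13, 316/65) → (-188/65, 316/65)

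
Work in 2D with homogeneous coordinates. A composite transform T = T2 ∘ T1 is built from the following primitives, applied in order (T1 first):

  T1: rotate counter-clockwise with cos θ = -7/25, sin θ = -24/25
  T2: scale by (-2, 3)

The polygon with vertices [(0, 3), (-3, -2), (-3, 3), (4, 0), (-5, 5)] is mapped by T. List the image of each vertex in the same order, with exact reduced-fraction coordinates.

image vertices: (-144/25, -63/25), (54/25, 258/25), (-186/25, 153/25), (56/25, -288/25), (-62/5, 51/5)

T1 rotate counter-clockwise with cos θ = -7/25, sin θ = -24/25: (0, 3) → (72/25, -21/25); (-3, -2) → (-27/25, 86/25); (-3, 3) → (93/25, 51/25); (4, 0) → (-28/25, -96/25); (-5, 5) → (31/5, 17/5)
T2 scale by (-2, 3): (72/25, -21/25) → (-144/25, -63/25); (-27/25, 86/25) → (54/25, 258/25); (93/25, 51/25) → (-186/25, 153/25); (-28/25, -96/25) → (56/25, -288/25); (31/5, 17/5) → (-62/5, 51/5)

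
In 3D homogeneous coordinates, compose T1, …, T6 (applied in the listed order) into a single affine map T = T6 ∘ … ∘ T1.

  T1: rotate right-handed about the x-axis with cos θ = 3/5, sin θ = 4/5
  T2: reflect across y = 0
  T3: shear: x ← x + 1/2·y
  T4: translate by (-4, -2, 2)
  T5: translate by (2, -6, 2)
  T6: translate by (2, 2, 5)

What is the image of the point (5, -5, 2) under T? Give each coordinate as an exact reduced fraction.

T1 rotate right-handed about the x-axis with cos θ = 3/5, sin θ = 4/5: (5, -5, 2) → (5, -23/5, -14/5)
T2 reflect across y = 0: (5, -23/5, -14/5) → (5, 23/5, -14/5)
T3 shear: x ← x + 1/2·y: (5, 23/5, -14/5) → (73/10, 23/5, -14/5)
T4 translate by (-4, -2, 2): (73/10, 23/5, -14/5) → (33/10, 13/5, -4/5)
T5 translate by (2, -6, 2): (33/10, 13/5, -4/5) → (53/10, -17/5, 6/5)
T6 translate by (2, 2, 5): (53/10, -17/5, 6/5) → (73/10, -7/5, 31/5)

T(p) = (73/10, -7/5, 31/5)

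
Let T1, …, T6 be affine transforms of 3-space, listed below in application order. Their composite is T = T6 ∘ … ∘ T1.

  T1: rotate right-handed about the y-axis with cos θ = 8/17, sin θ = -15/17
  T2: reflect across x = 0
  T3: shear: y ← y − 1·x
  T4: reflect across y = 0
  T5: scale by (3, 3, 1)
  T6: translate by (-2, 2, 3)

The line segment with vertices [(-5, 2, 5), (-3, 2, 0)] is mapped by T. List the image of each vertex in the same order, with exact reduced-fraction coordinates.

image vertices: (311/17, 277/17, 16/17), (38/17, 4/17, 6/17)

T1 rotate right-handed about the y-axis with cos θ = 8/17, sin θ = -15/17: (-5, 2, 5) → (-115/17, 2, -35/17); (-3, 2, 0) → (-24/17, 2, -45/17)
T2 reflect across x = 0: (-115/17, 2, -35/17) → (115/17, 2, -35/17); (-24/17, 2, -45/17) → (24/17, 2, -45/17)
T3 shear: y ← y − 1·x: (115/17, 2, -35/17) → (115/17, -81/17, -35/17); (24/17, 2, -45/17) → (24/17, 10/17, -45/17)
T4 reflect across y = 0: (115/17, -81/17, -35/17) → (115/17, 81/17, -35/17); (24/17, 10/17, -45/17) → (24/17, -10/17, -45/17)
T5 scale by (3, 3, 1): (115/17, 81/17, -35/17) → (345/17, 243/17, -35/17); (24/17, -10/17, -45/17) → (72/17, -30/17, -45/17)
T6 translate by (-2, 2, 3): (345/17, 243/17, -35/17) → (311/17, 277/17, 16/17); (72/17, -30/17, -45/17) → (38/17, 4/17, 6/17)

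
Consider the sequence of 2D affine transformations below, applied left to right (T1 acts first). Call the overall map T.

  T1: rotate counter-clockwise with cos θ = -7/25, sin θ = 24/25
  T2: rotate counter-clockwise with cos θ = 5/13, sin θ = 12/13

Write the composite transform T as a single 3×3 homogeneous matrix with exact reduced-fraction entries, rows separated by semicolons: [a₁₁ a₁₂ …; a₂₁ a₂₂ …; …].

T = [-323/325 -36/325 0; 36/325 -323/325 0; 0 0 1]

T1 = [-7/25 -24/25 0; 24/25 -7/25 0; 0 0 1]
T2·T1 = [-323/325 -36/325 0; 36/325 -323/325 0; 0 0 1]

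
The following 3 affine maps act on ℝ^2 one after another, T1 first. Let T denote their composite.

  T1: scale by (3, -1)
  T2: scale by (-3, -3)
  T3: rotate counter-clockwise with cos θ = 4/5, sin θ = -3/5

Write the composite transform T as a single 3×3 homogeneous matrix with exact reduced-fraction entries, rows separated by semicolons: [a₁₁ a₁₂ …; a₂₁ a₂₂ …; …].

T1 = [3 0 0; 0 -1 0; 0 0 1]
T2·T1 = [-9 0 0; 0 3 0; 0 0 1]
T3·…·T1 = [-36/5 9/5 0; 27/5 12/5 0; 0 0 1]

T = [-36/5 9/5 0; 27/5 12/5 0; 0 0 1]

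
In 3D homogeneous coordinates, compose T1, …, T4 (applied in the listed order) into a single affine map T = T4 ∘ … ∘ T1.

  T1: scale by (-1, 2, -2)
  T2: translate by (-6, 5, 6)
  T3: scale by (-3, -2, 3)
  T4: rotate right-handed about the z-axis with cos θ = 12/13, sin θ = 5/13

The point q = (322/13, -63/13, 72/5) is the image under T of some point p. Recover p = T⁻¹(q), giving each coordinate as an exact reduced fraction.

p = (1, 1, 3/5)

T1 = [-1 0 0 0; 0 2 0 0; 0 0 -2 0; 0 0 0 1]
T2·T1 = [-1 0 0 -6; 0 2 0 5; 0 0 -2 6; 0 0 0 1]
T3·…·T1 = [3 0 0 18; 0 -4 0 -10; 0 0 -6 18; 0 0 0 1]
T4·…·T1 = [36/13 20/13 0 266/13; 15/13 -48/13 0 -30/13; 0 0 -6 18; 0 0 0 1]
det M = 72; M⁻¹ = [4/13 5/39 0 -6; 5/52 -3/13 0 -5/2; 0 0 -1/6 3; 0 0 0 1]
M⁻¹ · (322/13, -63/13, 72/5)ᵀ = (1, 1, 3/5)ᵀ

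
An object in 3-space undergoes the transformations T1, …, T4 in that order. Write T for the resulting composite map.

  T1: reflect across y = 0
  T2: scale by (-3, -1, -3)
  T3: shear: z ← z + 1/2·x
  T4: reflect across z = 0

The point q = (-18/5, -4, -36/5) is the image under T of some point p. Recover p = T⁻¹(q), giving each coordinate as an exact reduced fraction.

T1 = [1 0 0 0; 0 -1 0 0; 0 0 1 0; 0 0 0 1]
T2·T1 = [-3 0 0 0; 0 1 0 0; 0 0 -3 0; 0 0 0 1]
T3·…·T1 = [-3 0 0 0; 0 1 0 0; -3/2 0 -3 0; 0 0 0 1]
T4·…·T1 = [-3 0 0 0; 0 1 0 0; 3/2 0 3 0; 0 0 0 1]
det M = -9; M⁻¹ = [-1/3 0 0 0; 0 1 0 0; 1/6 0 1/3 0; 0 0 0 1]
M⁻¹ · (-18/5, -4, -36/5)ᵀ = (6/5, -4, -3)ᵀ

p = (6/5, -4, -3)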